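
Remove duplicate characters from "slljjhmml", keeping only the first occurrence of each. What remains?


Input: 'slljjhmml'
Operation: keep first occurrence of each character
Scan: s[0]='s' new -> keep; s[1]='l' new -> keep; s[2]='l' seen -> skip; s[3]='j' new -> keep; s[4]='j' seen -> skip; s[5]='h' new -> keep; s[6]='m' new -> keep; s[7]='m' seen -> skip; s[8]='l' seen -> skip
Result: sljhm


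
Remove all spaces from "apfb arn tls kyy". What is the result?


Input string: 'apfb arn tls kyy'
Operation: remove all spaces
Words: 'apfb', 'arn', 'tls', 'kyy'
Join without spaces: apfbarntlskyy


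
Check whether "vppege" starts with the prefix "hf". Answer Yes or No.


Input string: 'vppege'
Prefix to check: 'hf'
First 2 characters of input: 'vp'
Match: False
Result: No


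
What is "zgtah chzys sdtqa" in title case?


Input string: 'zgtah chzys sdtqa'
Operation: capitalize first letter of each word
Word transformations: 'zgtah'->'Zgtah', 'chzys'->'Chzys', 'sdtqa'->'Sdtqa'
Result: Zgtah Chzys Sdtqa


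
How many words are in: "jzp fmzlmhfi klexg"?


Input string: 'jzp fmzlmhfi klexg'
Operation: split by spaces
Words found: 'jzp', 'fmzlmhfi', 'klexg'
Word count: 3


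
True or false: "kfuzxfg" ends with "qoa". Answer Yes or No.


Input string: 'kfuzxfg'
Suffix to check: 'qoa'
Last 3 characters of input: 'xfg'
Match: False
Result: No


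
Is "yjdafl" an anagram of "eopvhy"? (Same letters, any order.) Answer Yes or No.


String 1: 'eopvhy' -> sorted: 'ehopvy'
String 2: 'yjdafl' -> sorted: 'adfjly'
Compare sorted forms: 'ehopvy' != 'adfjly'
Anagram: No


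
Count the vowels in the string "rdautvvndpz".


Input string: 'rdautvvndpz'
Operation: count vowels (a, e, i, o, u)
Scan: s[0]='r', s[1]='d', s[2]='a' (vowel), s[3]='u' (vowel), s[4]='t', s[5]='v', s[6]='v', s[7]='n', s[8]='d', s[9]='p', s[10]='z'
Vowels found: 2
Result: 2


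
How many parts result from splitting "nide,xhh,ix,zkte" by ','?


Input string: 'nide,xhh,ix,zkte'
Delimiter: ','
Split result: 'nide', 'xhh', 'ix', 'zkte'
Number of parts: 4


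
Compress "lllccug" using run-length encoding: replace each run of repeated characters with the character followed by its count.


Input: 'lllccug'
Operation: identify consecutive runs
Runs: 'lll' -> l3, 'cc' -> c2, 'u' -> u1, 'g' -> g1
Encoded: l3c2u1g1


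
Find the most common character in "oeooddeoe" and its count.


Input: 'oeooddeoe'
Operation: tally each character
Counts: 'd':2, 'e':3, 'o':4
Maximum: 'o' appears 4 times


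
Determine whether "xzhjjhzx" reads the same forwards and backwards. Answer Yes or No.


Input string: 'xzhjjhzx'
Reversed: 'xzhjjhzx'
Compare pairs: s[0]='x' vs s[7]='x' (match), s[1]='z' vs s[6]='z' (match), s[2]='h' vs s[5]='h' (match), s[3]='j' vs s[4]='j' (match)
Palindrome: Yes


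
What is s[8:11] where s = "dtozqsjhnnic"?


Input string: 'dtozqsjhnnic'
Operation: slice [8:11]
Extract characters: s[8]='n', s[9]='n', s[10]='i'
Result: nni


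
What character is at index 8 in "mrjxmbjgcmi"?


Input string: 'mrjxmbjgcmi'
Operation: get character at index 8
Index mapping: s[0]='m', s[1]='r', s[2]='j', s[3]='x', s[4]='m', s[5]='b', s[6]='j', s[7]='g', s[8]='c'
Result: 'c'


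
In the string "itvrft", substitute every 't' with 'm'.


Input string: 'itvrft'
Operation: replace 't' with 'm'
Positions of 't': 1, 5
After replacement: imvrfm


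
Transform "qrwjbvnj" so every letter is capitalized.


Input string: 'qrwjbvnj'
Operation: convert each letter to uppercase
Mapping: 'q'->'Q', 'r'->'R', 'w'->'W', 'j'->'J', 'b'->'B', 'v'->'V', 'n'->'N', 'j'->'J'
Result: QRWJBVNJ


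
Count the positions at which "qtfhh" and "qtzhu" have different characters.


String 1: 'qtfhh'
String 2: 'qtzhu'
Compare each position: pos 0: 'q'=='q', pos 1: 't'=='t', pos 2: 'f'!='z', pos 3: 'h'=='h', pos 4: 'h'!='u'
Differing positions: 2
Hamming distance: 2


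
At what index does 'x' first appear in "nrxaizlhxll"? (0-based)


Input string: 'nrxaizlhxll'
Target: 'x'
Scanning left to right: s[0]='n', s[1]='r', s[2]='x'
First match at index: 2


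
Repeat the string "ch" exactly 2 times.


Input string: 'ch'
Operation: repeat 2 times
Concatenation: 'ch' + 'ch'
Result: chch


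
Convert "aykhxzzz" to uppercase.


Input string: 'aykhxzzz'
Operation: convert each letter to uppercase
Mapping: 'a'->'A', 'y'->'Y', 'k'->'K', 'h'->'H', 'x'->'X', 'z'->'Z', 'z'->'Z', 'z'->'Z'
Result: AYKHXZZZ


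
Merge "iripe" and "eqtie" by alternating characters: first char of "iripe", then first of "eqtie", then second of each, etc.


String 1: 'iripe'
String 2: 'eqtie'
Operation: alternate characters
Pairs: 'i'+'e', 'r'+'q', 'i'+'t', 'p'+'i', 'e'+'e'
Result: ierqitpiee


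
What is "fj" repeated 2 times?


Input string: 'fj'
Operation: repeat 2 times
Concatenation: 'fj' + 'fj'
Result: fjfj


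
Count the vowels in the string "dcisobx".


Input string: 'dcisobx'
Operation: count vowels (a, e, i, o, u)
Scan: s[0]='d', s[1]='c', s[2]='i' (vowel), s[3]='s', s[4]='o' (vowel), s[5]='b', s[6]='x'
Vowels found: 2
Result: 2


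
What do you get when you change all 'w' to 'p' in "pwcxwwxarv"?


Input string: 'pwcxwwxarv'
Operation: replace 'w' with 'p'
Positions of 'w': 1, 4, 5
After replacement: ppcxppxarv


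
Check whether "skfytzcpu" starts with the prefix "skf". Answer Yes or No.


Input string: 'skfytzcpu'
Prefix to check: 'skf'
First 3 characters of input: 'skf'
Match: True
Result: Yes


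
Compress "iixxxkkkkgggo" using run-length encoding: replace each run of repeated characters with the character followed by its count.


Input: 'iixxxkkkkgggo'
Operation: identify consecutive runs
Runs: 'ii' -> i2, 'xxx' -> x3, 'kkkk' -> k4, 'ggg' -> g3, 'o' -> o1
Encoded: i2x3k4g3o1


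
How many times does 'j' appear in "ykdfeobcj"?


Input string: 'ykdfeobcj'
Target character: 'j'
Scan each position: s[8]='j'
Matches found at indices: 8
Total: 1


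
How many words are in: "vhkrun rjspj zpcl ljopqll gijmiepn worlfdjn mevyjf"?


Input string: 'vhkrun rjspj zpcl ljopqll gijmiepn worlfdjn mevyjf'
Operation: split by spaces
Words found: 'vhkrun', 'rjspj', 'zpcl', 'ljopqll', 'gijmiepn', 'worlfdjn', 'mevyjf'
Word count: 7


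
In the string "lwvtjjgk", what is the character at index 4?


Input string: 'lwvtjjgk'
Operation: get character at index 4
Index mapping: s[0]='l', s[1]='w', s[2]='v', s[3]='t', s[4]='j'
Result: 'j'


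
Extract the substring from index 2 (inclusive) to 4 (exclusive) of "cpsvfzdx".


Input string: 'cpsvfzdx'
Operation: slice [2:4]
Extract characters: s[2]='s', s[3]='v'
Result: sv


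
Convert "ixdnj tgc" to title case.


Input string: 'ixdnj tgc'
Operation: capitalize first letter of each word
Word transformations: 'ixdnj'->'Ixdnj', 'tgc'->'Tgc'
Result: Ixdnj Tgc


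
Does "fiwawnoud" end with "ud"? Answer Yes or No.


Input string: 'fiwawnoud'
Suffix to check: 'ud'
Last 2 characters of input: 'ud'
Match: True
Result: Yes


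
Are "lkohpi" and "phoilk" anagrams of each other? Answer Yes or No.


String 1: 'lkohpi' -> sorted: 'hiklop'
String 2: 'phoilk' -> sorted: 'hiklop'
Compare sorted forms: 'hiklop' == 'hiklop'
Anagram: Yes


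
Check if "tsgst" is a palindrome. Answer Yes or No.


Input string: 'tsgst'
Reversed: 'tsgst'
Compare pairs: s[0]='t' vs s[4]='t' (match), s[1]='s' vs s[3]='s' (match)
Palindrome: Yes


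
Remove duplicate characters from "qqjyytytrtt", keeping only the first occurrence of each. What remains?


Input: 'qqjyytytrtt'
Operation: keep first occurrence of each character
Scan: s[0]='q' new -> keep; s[1]='q' seen -> skip; s[2]='j' new -> keep; s[3]='y' new -> keep; s[4]='y' seen -> skip; s[5]='t' new -> keep; s[6]='y' seen -> skip; s[7]='t' seen -> skip; s[8]='r' new -> keep; s[9]='t' seen -> skip; s[10]='t' seen -> skip
Result: qjytr


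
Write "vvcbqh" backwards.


Input string: 'vvcbqh'
Operation: reverse character order
Original order: 'v' -> 'v' -> 'c' -> 'b' -> 'q' -> 'h'
Reversed order: 'h' -> 'q' -> 'b' -> 'c' -> 'v' -> 'v'
Result: hqbcvv


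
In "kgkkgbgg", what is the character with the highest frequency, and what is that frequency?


Input: 'kgkkgbgg'
Operation: tally each character
Counts: 'b':1, 'g':4, 'k':3
Maximum: 'g' appears 4 times


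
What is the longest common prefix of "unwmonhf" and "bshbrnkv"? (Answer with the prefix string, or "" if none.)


String 1: 'unwmonhf'
String 2: 'bshbrnkv'
Compare position by position:
pos 0: 'u' vs 'b' differ -> stop
Longest common prefix: "" (length 0)


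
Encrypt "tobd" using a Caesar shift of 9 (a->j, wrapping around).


Input: 'tobd', shift = 9
Operation: for each letter, (position + 9) mod 26
Mapping: 't'(19+9=28, 28 mod 26=2)->'c', 'o'(14+9=23)->'x', 'b'(1+9=10)->'k', 'd'(3+9=12)->'m'
Result: cxkm


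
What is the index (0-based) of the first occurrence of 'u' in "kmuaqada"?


Input string: 'kmuaqada'
Target: 'u'
Scanning left to right: s[0]='k', s[1]='m', s[2]='u'
First match at index: 2


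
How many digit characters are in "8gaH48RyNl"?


Input string: '8gaH48RyNl'
Operation: count digit characters (0-9)
Scan: '8'(digit), 'g', 'a', 'H', '4'(digit), '8'(digit), 'R', 'y', 'N', 'l'
Digits found: 3
Result: 3


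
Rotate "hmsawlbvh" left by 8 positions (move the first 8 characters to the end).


Input: 'hmsawlbvh', shift = 8
Operation: split at index 8 and swap parts
Front part s[0:8] = 'hmsawlbv'
Back part s[8:] = 'h'
Rotated = back + front = 'h' + 'hmsawlbv'
Result: hhmsawlbv


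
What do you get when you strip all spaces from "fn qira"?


Input string: 'fn qira'
Operation: remove all spaces
Words: 'fn', 'qira'
Join without spaces: fnqira


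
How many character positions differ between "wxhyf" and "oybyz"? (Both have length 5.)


String 1: 'wxhyf'
String 2: 'oybyz'
Compare each position: pos 0: 'w'!='o', pos 1: 'x'!='y', pos 2: 'h'!='b', pos 3: 'y'=='y', pos 4: 'f'!='z'
Differing positions: 4
Hamming distance: 4


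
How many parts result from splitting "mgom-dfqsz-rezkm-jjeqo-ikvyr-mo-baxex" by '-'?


Input string: 'mgom-dfqsz-rezkm-jjeqo-ikvyr-mo-baxex'
Delimiter: '-'
Split result: 'mgom', 'dfqsz', 'rezkm', 'jjeqo', 'ikvyr', 'mo', 'baxex'
Number of parts: 7


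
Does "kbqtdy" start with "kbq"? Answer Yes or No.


Input string: 'kbqtdy'
Prefix to check: 'kbq'
First 3 characters of input: 'kbq'
Match: True
Result: Yes


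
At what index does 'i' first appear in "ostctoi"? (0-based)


Input string: 'ostctoi'
Target: 'i'
Scanning left to right: s[0]='o', s[1]='s', s[2]='t', s[3]='c', s[4]='t', s[5]='o', s[6]='i'
First match at index: 6


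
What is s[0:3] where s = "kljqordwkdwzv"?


Input string: 'kljqordwkdwzv'
Operation: slice [0:3]
Extract characters: s[0]='k', s[1]='l', s[2]='j'
Result: klj


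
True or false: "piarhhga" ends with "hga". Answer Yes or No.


Input string: 'piarhhga'
Suffix to check: 'hga'
Last 3 characters of input: 'hga'
Match: True
Result: Yes


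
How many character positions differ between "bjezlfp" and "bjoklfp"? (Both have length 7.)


String 1: 'bjezlfp'
String 2: 'bjoklfp'
Compare each position: pos 0: 'b'=='b', pos 1: 'j'=='j', pos 2: 'e'!='o', pos 3: 'z'!='k', pos 4: 'l'=='l', pos 5: 'f'=='f', pos 6: 'p'=='p'
Differing positions: 2
Hamming distance: 2


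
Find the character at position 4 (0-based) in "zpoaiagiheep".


Input string: 'zpoaiagiheep'
Operation: get character at index 4
Index mapping: s[0]='z', s[1]='p', s[2]='o', s[3]='a', s[4]='i'
Result: 'i'


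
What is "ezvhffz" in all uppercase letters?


Input string: 'ezvhffz'
Operation: convert each letter to uppercase
Mapping: 'e'->'E', 'z'->'Z', 'v'->'V', 'h'->'H', 'f'->'F', 'f'->'F', 'z'->'Z'
Result: EZVHFFZ


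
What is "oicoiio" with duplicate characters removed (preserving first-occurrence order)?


Input: 'oicoiio'
Operation: keep first occurrence of each character
Scan: s[0]='o' new -> keep; s[1]='i' new -> keep; s[2]='c' new -> keep; s[3]='o' seen -> skip; s[4]='i' seen -> skip; s[5]='i' seen -> skip; s[6]='o' seen -> skip
Result: oic


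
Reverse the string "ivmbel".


Input string: 'ivmbel'
Operation: reverse character order
Original order: 'i' -> 'v' -> 'm' -> 'b' -> 'e' -> 'l'
Reversed order: 'l' -> 'e' -> 'b' -> 'm' -> 'v' -> 'i'
Result: lebmvi


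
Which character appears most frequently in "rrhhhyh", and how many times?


Input: 'rrhhhyh'
Operation: tally each character
Counts: 'h':4, 'r':2, 'y':1
Maximum: 'h' appears 4 times


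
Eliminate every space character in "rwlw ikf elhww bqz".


Input string: 'rwlw ikf elhww bqz'
Operation: remove all spaces
Words: 'rwlw', 'ikf', 'elhww', 'bqz'
Join without spaces: rwlwikfelhwwbqz


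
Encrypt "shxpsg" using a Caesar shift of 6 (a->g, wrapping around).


Input: 'shxpsg', shift = 6
Operation: for each letter, (position + 6) mod 26
Mapping: 's'(18+6=24)->'y', 'h'(7+6=13)->'n', 'x'(23+6=29, 29 mod 26=3)->'d', 'p'(15+6=21)->'v', 's'(18+6=24)->'y', 'g'(6+6=12)->'m'
Result: yndvym


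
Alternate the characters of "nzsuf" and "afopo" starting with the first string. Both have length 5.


String 1: 'nzsuf'
String 2: 'afopo'
Operation: alternate characters
Pairs: 'n'+'a', 'z'+'f', 's'+'o', 'u'+'p', 'f'+'o'
Result: nazfsoupfo


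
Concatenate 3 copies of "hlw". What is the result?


Input string: 'hlw'
Operation: repeat 3 times
Concatenation: 'hlw' + 'hlw' + 'hlw'
Result: hlwhlwhlw


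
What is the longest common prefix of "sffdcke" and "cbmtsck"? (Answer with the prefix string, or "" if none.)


String 1: 'sffdcke'
String 2: 'cbmtsck'
Compare position by position:
pos 0: 's' vs 'c' differ -> stop
Longest common prefix: "" (length 0)


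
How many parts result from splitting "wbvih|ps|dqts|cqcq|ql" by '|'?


Input string: 'wbvih|ps|dqts|cqcq|ql'
Delimiter: '|'
Split result: 'wbvih', 'ps', 'dqts', 'cqcq', 'ql'
Number of parts: 5


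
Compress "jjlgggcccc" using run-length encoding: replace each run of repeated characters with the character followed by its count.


Input: 'jjlgggcccc'
Operation: identify consecutive runs
Runs: 'jj' -> j2, 'l' -> l1, 'ggg' -> g3, 'cccc' -> c4
Encoded: j2l1g3c4


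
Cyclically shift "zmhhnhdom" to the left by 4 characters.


Input: 'zmhhnhdom', shift = 4
Operation: split at index 4 and swap parts
Front part s[0:4] = 'zmhh'
Back part s[4:] = 'nhdom'
Rotated = back + front = 'nhdom' + 'zmhh'
Result: nhdomzmhh


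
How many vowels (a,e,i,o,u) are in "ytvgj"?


Input string: 'ytvgj'
Operation: count vowels (a, e, i, o, u)
Scan: s[0]='y', s[1]='t', s[2]='v', s[3]='g', s[4]='j'
Vowels found: 0
Result: 0


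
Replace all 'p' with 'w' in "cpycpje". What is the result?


Input string: 'cpycpje'
Operation: replace 'p' with 'w'
Positions of 'p': 1, 4
After replacement: cwycwje


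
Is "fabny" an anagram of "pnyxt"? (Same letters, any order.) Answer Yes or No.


String 1: 'pnyxt' -> sorted: 'nptxy'
String 2: 'fabny' -> sorted: 'abfny'
Compare sorted forms: 'nptxy' != 'abfny'
Anagram: No


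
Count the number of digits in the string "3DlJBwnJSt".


Input string: '3DlJBwnJSt'
Operation: count digit characters (0-9)
Scan: '3'(digit), 'D', 'l', 'J', 'B', 'w', 'n', 'J', 'S', 't'
Digits found: 1
Result: 1


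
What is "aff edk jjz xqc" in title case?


Input string: 'aff edk jjz xqc'
Operation: capitalize first letter of each word
Word transformations: 'aff'->'Aff', 'edk'->'Edk', 'jjz'->'Jjz', 'xqc'->'Xqc'
Result: Aff Edk Jjz Xqc


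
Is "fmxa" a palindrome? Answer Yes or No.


Input string: 'fmxa'
Reversed: 'axmf'
Compare pairs: s[0]='f' vs s[3]='a' (mismatch), s[1]='m' vs s[2]='x' (mismatch)
Palindrome: No


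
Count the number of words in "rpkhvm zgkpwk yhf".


Input string: 'rpkhvm zgkpwk yhf'
Operation: split by spaces
Words found: 'rpkhvm', 'zgkpwk', 'yhf'
Word count: 3


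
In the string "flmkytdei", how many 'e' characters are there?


Input string: 'flmkytdei'
Target character: 'e'
Scan each position: s[7]='e'
Matches found at indices: 7
Total: 1


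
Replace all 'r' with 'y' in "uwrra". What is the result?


Input string: 'uwrra'
Operation: replace 'r' with 'y'
Positions of 'r': 2, 3
After replacement: uwyya


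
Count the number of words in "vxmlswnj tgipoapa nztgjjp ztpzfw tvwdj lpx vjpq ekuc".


Input string: 'vxmlswnj tgipoapa nztgjjp ztpzfw tvwdj lpx vjpq ekuc'
Operation: split by spaces
Words found: 'vxmlswnj', 'tgipoapa', 'nztgjjp', 'ztpzfw', 'tvwdj', 'lpx', 'vjpq', 'ekuc'
Word count: 8


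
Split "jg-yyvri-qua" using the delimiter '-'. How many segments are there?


Input string: 'jg-yyvri-qua'
Delimiter: '-'
Split result: 'jg', 'yyvri', 'qua'
Number of parts: 3


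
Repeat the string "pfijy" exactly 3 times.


Input string: 'pfijy'
Operation: repeat 3 times
Concatenation: 'pfijy' + 'pfijy' + 'pfijy'
Result: pfijypfijypfijy


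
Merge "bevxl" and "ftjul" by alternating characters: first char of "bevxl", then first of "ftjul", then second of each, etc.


String 1: 'bevxl'
String 2: 'ftjul'
Operation: alternate characters
Pairs: 'b'+'f', 'e'+'t', 'v'+'j', 'x'+'u', 'l'+'l'
Result: bfetvjxull


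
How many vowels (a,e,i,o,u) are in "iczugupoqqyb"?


Input string: 'iczugupoqqyb'
Operation: count vowels (a, e, i, o, u)
Scan: s[0]='i' (vowel), s[1]='c', s[2]='z', s[3]='u' (vowel), s[4]='g', s[5]='u' (vowel), s[6]='p', s[7]='o' (vowel), s[8]='q', s[9]='q', s[10]='y', s[11]='b'
Vowels found: 4
Result: 4


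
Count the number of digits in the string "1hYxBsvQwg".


Input string: '1hYxBsvQwg'
Operation: count digit characters (0-9)
Scan: '1'(digit), 'h', 'Y', 'x', 'B', 's', 'v', 'Q', 'w', 'g'
Digits found: 1
Result: 1


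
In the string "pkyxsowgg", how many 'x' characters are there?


Input string: 'pkyxsowgg'
Target character: 'x'
Scan each position: s[3]='x'
Matches found at indices: 3
Total: 1


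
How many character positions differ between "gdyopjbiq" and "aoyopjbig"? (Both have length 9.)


String 1: 'gdyopjbiq'
String 2: 'aoyopjbig'
Compare each position: pos 0: 'g'!='a', pos 1: 'd'!='o', pos 2: 'y'=='y', pos 3: 'o'=='o', pos 4: 'p'=='p', pos 5: 'j'=='j', pos 6: 'b'=='b', pos 7: 'i'=='i', pos 8: 'q'!='g'
Differing positions: 3
Hamming distance: 3


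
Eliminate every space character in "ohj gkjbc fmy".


Input string: 'ohj gkjbc fmy'
Operation: remove all spaces
Words: 'ohj', 'gkjbc', 'fmy'
Join without spaces: ohjgkjbcfmy


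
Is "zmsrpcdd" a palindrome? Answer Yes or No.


Input string: 'zmsrpcdd'
Reversed: 'ddcprsmz'
Compare pairs: s[0]='z' vs s[7]='d' (mismatch), s[1]='m' vs s[6]='d' (mismatch), s[2]='s' vs s[5]='c' (mismatch), s[3]='r' vs s[4]='p' (mismatch)
Palindrome: No


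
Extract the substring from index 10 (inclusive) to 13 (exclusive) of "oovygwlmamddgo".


Input string: 'oovygwlmamddgo'
Operation: slice [10:13]
Extract characters: s[10]='d', s[11]='d', s[12]='g'
Result: ddg


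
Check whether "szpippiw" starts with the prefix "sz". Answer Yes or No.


Input string: 'szpippiw'
Prefix to check: 'sz'
First 2 characters of input: 'sz'
Match: True
Result: Yes


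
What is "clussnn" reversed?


Input string: 'clussnn'
Operation: reverse character order
Original order: 'c' -> 'l' -> 'u' -> 's' -> 's' -> 'n' -> 'n'
Reversed order: 'n' -> 'n' -> 's' -> 's' -> 'u' -> 'l' -> 'c'
Result: nnssulc


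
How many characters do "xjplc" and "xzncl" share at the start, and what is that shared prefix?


String 1: 'xjplc'
String 2: 'xzncl'
Compare position by position:
pos 0: 'x' vs 'x' match
pos 1: 'j' vs 'z' differ -> stop
Longest common prefix: "x" (length 1)


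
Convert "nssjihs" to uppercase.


Input string: 'nssjihs'
Operation: convert each letter to uppercase
Mapping: 'n'->'N', 's'->'S', 's'->'S', 'j'->'J', 'i'->'I', 'h'->'H', 's'->'S'
Result: NSSJIHS


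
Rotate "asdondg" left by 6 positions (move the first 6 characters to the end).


Input: 'asdondg', shift = 6
Operation: split at index 6 and swap parts
Front part s[0:6] = 'asdond'
Back part s[6:] = 'g'
Rotated = back + front = 'g' + 'asdond'
Result: gasdond


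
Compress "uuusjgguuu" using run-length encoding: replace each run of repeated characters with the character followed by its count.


Input: 'uuusjgguuu'
Operation: identify consecutive runs
Runs: 'uuu' -> u3, 's' -> s1, 'j' -> j1, 'gg' -> g2, 'uuu' -> u3
Encoded: u3s1j1g2u3


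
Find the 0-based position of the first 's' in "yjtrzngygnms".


Input string: 'yjtrzngygnms'
Target: 's'
Scanning left to right: s[0]='y', s[1]='j', s[2]='t', s[3]='r', s[4]='z', s[5]='n', s[6]='g', s[7]='y', s[8]='g', s[9]='n', s[10]='m', s[11]='s'
First match at index: 11


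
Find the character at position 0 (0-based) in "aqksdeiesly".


Input string: 'aqksdeiesly'
Operation: get character at index 0
Index mapping: s[0]='a'
Result: 'a'


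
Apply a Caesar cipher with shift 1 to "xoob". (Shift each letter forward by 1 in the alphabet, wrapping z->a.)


Input: 'xoob', shift = 1
Operation: for each letter, (position + 1) mod 26
Mapping: 'x'(23+1=24)->'y', 'o'(14+1=15)->'p', 'o'(14+1=15)->'p', 'b'(1+1=2)->'c'
Result: yppc


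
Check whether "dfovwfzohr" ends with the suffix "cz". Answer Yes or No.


Input string: 'dfovwfzohr'
Suffix to check: 'cz'
Last 2 characters of input: 'hr'
Match: False
Result: No


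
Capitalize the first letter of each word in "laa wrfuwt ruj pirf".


Input string: 'laa wrfuwt ruj pirf'
Operation: capitalize first letter of each word
Word transformations: 'laa'->'Laa', 'wrfuwt'->'Wrfuwt', 'ruj'->'Ruj', 'pirf'->'Pirf'
Result: Laa Wrfuwt Ruj Pirf


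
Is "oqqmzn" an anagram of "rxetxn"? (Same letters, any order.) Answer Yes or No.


String 1: 'rxetxn' -> sorted: 'enrtxx'
String 2: 'oqqmzn' -> sorted: 'mnoqqz'
Compare sorted forms: 'enrtxx' != 'mnoqqz'
Anagram: No


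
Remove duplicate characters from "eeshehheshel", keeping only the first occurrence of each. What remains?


Input: 'eeshehheshel'
Operation: keep first occurrence of each character
Scan: s[0]='e' new -> keep; s[1]='e' seen -> skip; s[2]='s' new -> keep; s[3]='h' new -> keep; s[4]='e' seen -> skip; s[5]='h' seen -> skip; s[6]='h' seen -> skip; s[7]='e' seen -> skip; s[8]='s' seen -> skip; s[9]='h' seen -> skip; s[10]='e' seen -> skip; s[11]='l' new -> keep
Result: eshl


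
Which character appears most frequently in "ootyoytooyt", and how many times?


Input: 'ootyoytooyt'
Operation: tally each character
Counts: 'o':5, 't':3, 'y':3
Maximum: 'o' appears 5 times


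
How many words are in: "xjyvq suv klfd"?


Input string: 'xjyvq suv klfd'
Operation: split by spaces
Words found: 'xjyvq', 'suv', 'klfd'
Word count: 3


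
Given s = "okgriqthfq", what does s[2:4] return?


Input string: 'okgriqthfq'
Operation: slice [2:4]
Extract characters: s[2]='g', s[3]='r'
Result: gr


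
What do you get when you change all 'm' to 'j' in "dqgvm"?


Input string: 'dqgvm'
Operation: replace 'm' with 'j'
Positions of 'm': 4
After replacement: dqgvj


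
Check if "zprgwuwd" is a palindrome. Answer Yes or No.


Input string: 'zprgwuwd'
Reversed: 'dwuwgrpz'
Compare pairs: s[0]='z' vs s[7]='d' (mismatch), s[1]='p' vs s[6]='w' (mismatch), s[2]='r' vs s[5]='u' (mismatch), s[3]='g' vs s[4]='w' (mismatch)
Palindrome: No


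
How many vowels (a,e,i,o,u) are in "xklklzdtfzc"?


Input string: 'xklklzdtfzc'
Operation: count vowels (a, e, i, o, u)
Scan: s[0]='x', s[1]='k', s[2]='l', s[3]='k', s[4]='l', s[5]='z', s[6]='d', s[7]='t', s[8]='f', s[9]='z', s[10]='c'
Vowels found: 0
Result: 0


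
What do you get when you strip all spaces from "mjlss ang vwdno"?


Input string: 'mjlss ang vwdno'
Operation: remove all spaces
Words: 'mjlss', 'ang', 'vwdno'
Join without spaces: mjlssangvwdno


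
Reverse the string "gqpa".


Input string: 'gqpa'
Operation: reverse character order
Original order: 'g' -> 'q' -> 'p' -> 'a'
Reversed order: 'a' -> 'p' -> 'q' -> 'g'
Result: apqg


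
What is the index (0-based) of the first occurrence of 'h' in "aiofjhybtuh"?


Input string: 'aiofjhybtuh'
Target: 'h'
Scanning left to right: s[0]='a', s[1]='i', s[2]='o', s[3]='f', s[4]='j', s[5]='h'
First match at index: 5


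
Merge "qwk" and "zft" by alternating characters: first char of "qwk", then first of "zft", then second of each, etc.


String 1: 'qwk'
String 2: 'zft'
Operation: alternate characters
Pairs: 'q'+'z', 'w'+'f', 'k'+'t'
Result: qzwfkt


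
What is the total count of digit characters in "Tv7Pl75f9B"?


Input string: 'Tv7Pl75f9B'
Operation: count digit characters (0-9)
Scan: 'T', 'v', '7'(digit), 'P', 'l', '7'(digit), '5'(digit), 'f', '9'(digit), 'B'
Digits found: 4
Result: 4


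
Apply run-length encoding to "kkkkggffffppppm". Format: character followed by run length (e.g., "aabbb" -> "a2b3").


Input: 'kkkkggffffppppm'
Operation: identify consecutive runs
Runs: 'kkkk' -> k4, 'gg' -> g2, 'ffff' -> f4, 'pppp' -> p4, 'm' -> m1
Encoded: k4g2f4p4m1


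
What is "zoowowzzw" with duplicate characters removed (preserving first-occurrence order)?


Input: 'zoowowzzw'
Operation: keep first occurrence of each character
Scan: s[0]='z' new -> keep; s[1]='o' new -> keep; s[2]='o' seen -> skip; s[3]='w' new -> keep; s[4]='o' seen -> skip; s[5]='w' seen -> skip; s[6]='z' seen -> skip; s[7]='z' seen -> skip; s[8]='w' seen -> skip
Result: zow


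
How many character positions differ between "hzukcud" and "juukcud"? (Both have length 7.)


String 1: 'hzukcud'
String 2: 'juukcud'
Compare each position: pos 0: 'h'!='j', pos 1: 'z'!='u', pos 2: 'u'=='u', pos 3: 'k'=='k', pos 4: 'c'=='c', pos 5: 'u'=='u', pos 6: 'd'=='d'
Differing positions: 2
Hamming distance: 2


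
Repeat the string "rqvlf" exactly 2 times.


Input string: 'rqvlf'
Operation: repeat 2 times
Concatenation: 'rqvlf' + 'rqvlf'
Result: rqvlfrqvlf


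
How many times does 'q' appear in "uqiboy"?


Input string: 'uqiboy'
Target character: 'q'
Scan each position: s[1]='q'
Matches found at indices: 1
Total: 1


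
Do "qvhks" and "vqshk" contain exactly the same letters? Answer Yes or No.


String 1: 'qvhks' -> sorted: 'hkqsv'
String 2: 'vqshk' -> sorted: 'hkqsv'
Compare sorted forms: 'hkqsv' == 'hkqsv'
Anagram: Yes


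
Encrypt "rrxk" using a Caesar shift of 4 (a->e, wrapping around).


Input: 'rrxk', shift = 4
Operation: for each letter, (position + 4) mod 26
Mapping: 'r'(17+4=21)->'v', 'r'(17+4=21)->'v', 'x'(23+4=27, 27 mod 26=1)->'b', 'k'(10+4=14)->'o'
Result: vvbo


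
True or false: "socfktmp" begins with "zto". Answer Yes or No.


Input string: 'socfktmp'
Prefix to check: 'zto'
First 3 characters of input: 'soc'
Match: False
Result: No


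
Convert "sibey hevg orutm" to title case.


Input string: 'sibey hevg orutm'
Operation: capitalize first letter of each word
Word transformations: 'sibey'->'Sibey', 'hevg'->'Hevg', 'orutm'->'Orutm'
Result: Sibey Hevg Orutm


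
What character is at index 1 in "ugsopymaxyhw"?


Input string: 'ugsopymaxyhw'
Operation: get character at index 1
Index mapping: s[0]='u', s[1]='g'
Result: 'g'


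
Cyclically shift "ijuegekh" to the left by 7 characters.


Input: 'ijuegekh', shift = 7
Operation: split at index 7 and swap parts
Front part s[0:7] = 'ijuegek'
Back part s[7:] = 'h'
Rotated = back + front = 'h' + 'ijuegek'
Result: hijuegek


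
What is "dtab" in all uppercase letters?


Input string: 'dtab'
Operation: convert each letter to uppercase
Mapping: 'd'->'D', 't'->'T', 'a'->'A', 'b'->'B'
Result: DTAB


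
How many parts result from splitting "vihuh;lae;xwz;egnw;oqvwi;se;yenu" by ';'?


Input string: 'vihuh;lae;xwz;egnw;oqvwi;se;yenu'
Delimiter: ';'
Split result: 'vihuh', 'lae', 'xwz', 'egnw', 'oqvwi', 'se', 'yenu'
Number of parts: 7


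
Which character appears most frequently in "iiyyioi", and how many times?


Input: 'iiyyioi'
Operation: tally each character
Counts: 'i':4, 'o':1, 'y':2
Maximum: 'i' appears 4 times


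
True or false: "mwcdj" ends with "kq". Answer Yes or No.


Input string: 'mwcdj'
Suffix to check: 'kq'
Last 2 characters of input: 'dj'
Match: False
Result: No


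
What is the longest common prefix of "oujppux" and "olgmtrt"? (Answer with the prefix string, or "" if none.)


String 1: 'oujppux'
String 2: 'olgmtrt'
Compare position by position:
pos 0: 'o' vs 'o' match
pos 1: 'u' vs 'l' differ -> stop
Longest common prefix: "o" (length 1)


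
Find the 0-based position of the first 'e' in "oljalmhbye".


Input string: 'oljalmhbye'
Target: 'e'
Scanning left to right: s[0]='o', s[1]='l', s[2]='j', s[3]='a', s[4]='l', s[5]='m', s[6]='h', s[7]='b', s[8]='y', s[9]='e'
First match at index: 9


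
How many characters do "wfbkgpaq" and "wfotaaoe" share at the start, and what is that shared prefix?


String 1: 'wfbkgpaq'
String 2: 'wfotaaoe'
Compare position by position:
pos 0: 'w' vs 'w' match
pos 1: 'f' vs 'f' match
pos 2: 'b' vs 'o' differ -> stop
Longest common prefix: "wf" (length 2)


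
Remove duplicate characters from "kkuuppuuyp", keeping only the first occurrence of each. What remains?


Input: 'kkuuppuuyp'
Operation: keep first occurrence of each character
Scan: s[0]='k' new -> keep; s[1]='k' seen -> skip; s[2]='u' new -> keep; s[3]='u' seen -> skip; s[4]='p' new -> keep; s[5]='p' seen -> skip; s[6]='u' seen -> skip; s[7]='u' seen -> skip; s[8]='y' new -> keep; s[9]='p' seen -> skip
Result: kupy


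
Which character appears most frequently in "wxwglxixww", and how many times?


Input: 'wxwglxixww'
Operation: tally each character
Counts: 'g':1, 'i':1, 'l':1, 'w':4, 'x':3
Maximum: 'w' appears 4 times


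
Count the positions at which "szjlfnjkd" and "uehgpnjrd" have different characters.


String 1: 'szjlfnjkd'
String 2: 'uehgpnjrd'
Compare each position: pos 0: 's'!='u', pos 1: 'z'!='e', pos 2: 'j'!='h', pos 3: 'l'!='g', pos 4: 'f'!='p', pos 5: 'n'=='n', pos 6: 'j'=='j', pos 7: 'k'!='r', pos 8: 'd'=='d'
Differing positions: 6
Hamming distance: 6


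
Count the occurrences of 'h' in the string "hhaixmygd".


Input string: 'hhaixmygd'
Target character: 'h'
Scan each position: s[0]='h', s[1]='h'
Matches found at indices: 0, 1
Total: 2


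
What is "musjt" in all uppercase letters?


Input string: 'musjt'
Operation: convert each letter to uppercase
Mapping: 'm'->'M', 'u'->'U', 's'->'S', 'j'->'J', 't'->'T'
Result: MUSJT


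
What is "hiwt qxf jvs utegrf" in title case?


Input string: 'hiwt qxf jvs utegrf'
Operation: capitalize first letter of each word
Word transformations: 'hiwt'->'Hiwt', 'qxf'->'Qxf', 'jvs'->'Jvs', 'utegrf'->'Utegrf'
Result: Hiwt Qxf Jvs Utegrf


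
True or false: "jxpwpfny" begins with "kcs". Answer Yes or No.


Input string: 'jxpwpfny'
Prefix to check: 'kcs'
First 3 characters of input: 'jxp'
Match: False
Result: No


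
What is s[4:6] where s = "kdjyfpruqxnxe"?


Input string: 'kdjyfpruqxnxe'
Operation: slice [4:6]
Extract characters: s[4]='f', s[5]='p'
Result: fp


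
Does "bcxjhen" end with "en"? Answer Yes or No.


Input string: 'bcxjhen'
Suffix to check: 'en'
Last 2 characters of input: 'en'
Match: True
Result: Yes


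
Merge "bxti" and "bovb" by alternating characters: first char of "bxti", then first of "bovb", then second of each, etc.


String 1: 'bxti'
String 2: 'bovb'
Operation: alternate characters
Pairs: 'b'+'b', 'x'+'o', 't'+'v', 'i'+'b'
Result: bbxotvib


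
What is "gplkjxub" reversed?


Input string: 'gplkjxub'
Operation: reverse character order
Original order: 'g' -> 'p' -> 'l' -> 'k' -> 'j' -> 'x' -> 'u' -> 'b'
Reversed order: 'b' -> 'u' -> 'x' -> 'j' -> 'k' -> 'l' -> 'p' -> 'g'
Result: buxjklpg


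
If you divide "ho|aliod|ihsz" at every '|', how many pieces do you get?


Input string: 'ho|aliod|ihsz'
Delimiter: '|'
Split result: 'ho', 'aliod', 'ihsz'
Number of parts: 3


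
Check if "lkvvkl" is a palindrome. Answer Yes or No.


Input string: 'lkvvkl'
Reversed: 'lkvvkl'
Compare pairs: s[0]='l' vs s[5]='l' (match), s[1]='k' vs s[4]='k' (match), s[2]='v' vs s[3]='v' (match)
Palindrome: Yes


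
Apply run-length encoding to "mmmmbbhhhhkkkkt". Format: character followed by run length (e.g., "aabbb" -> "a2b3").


Input: 'mmmmbbhhhhkkkkt'
Operation: identify consecutive runs
Runs: 'mmmm' -> m4, 'bb' -> b2, 'hhhh' -> h4, 'kkkk' -> k4, 't' -> t1
Encoded: m4b2h4k4t1


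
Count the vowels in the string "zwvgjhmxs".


Input string: 'zwvgjhmxs'
Operation: count vowels (a, e, i, o, u)
Scan: s[0]='z', s[1]='w', s[2]='v', s[3]='g', s[4]='j', s[5]='h', s[6]='m', s[7]='x', s[8]='s'
Vowels found: 0
Result: 0


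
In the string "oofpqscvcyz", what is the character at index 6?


Input string: 'oofpqscvcyz'
Operation: get character at index 6
Index mapping: s[0]='o', s[1]='o', s[2]='f', s[3]='p', s[4]='q', s[5]='s', s[6]='c'
Result: 'c'


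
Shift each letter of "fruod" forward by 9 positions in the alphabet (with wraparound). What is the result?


Input: 'fruod', shift = 9
Operation: for each letter, (position + 9) mod 26
Mapping: 'f'(5+9=14)->'o', 'r'(17+9=26, 26 mod 26=0)->'a', 'u'(20+9=29, 29 mod 26=3)->'d', 'o'(14+9=23)->'x', 'd'(3+9=12)->'m'
Result: oadxm


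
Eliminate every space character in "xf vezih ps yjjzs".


Input string: 'xf vezih ps yjjzs'
Operation: remove all spaces
Words: 'xf', 'vezih', 'ps', 'yjjzs'
Join without spaces: xfvezihpsyjjzs


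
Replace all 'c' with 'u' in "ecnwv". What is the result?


Input string: 'ecnwv'
Operation: replace 'c' with 'u'
Positions of 'c': 1
After replacement: eunwv


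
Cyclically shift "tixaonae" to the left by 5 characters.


Input: 'tixaonae', shift = 5
Operation: split at index 5 and swap parts
Front part s[0:5] = 'tixao'
Back part s[5:] = 'nae'
Rotated = back + front = 'nae' + 'tixao'
Result: naetixao


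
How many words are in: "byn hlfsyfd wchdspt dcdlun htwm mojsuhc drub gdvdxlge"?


Input string: 'byn hlfsyfd wchdspt dcdlun htwm mojsuhc drub gdvdxlge'
Operation: split by spaces
Words found: 'byn', 'hlfsyfd', 'wchdspt', 'dcdlun', 'htwm', 'mojsuhc', 'drub', 'gdvdxlge'
Word count: 8


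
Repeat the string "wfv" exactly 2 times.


Input string: 'wfv'
Operation: repeat 2 times
Concatenation: 'wfv' + 'wfv'
Result: wfvwfv


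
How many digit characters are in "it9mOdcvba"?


Input string: 'it9mOdcvba'
Operation: count digit characters (0-9)
Scan: 'i', 't', '9'(digit), 'm', 'O', 'd', 'c', 'v', 'b', 'a'
Digits found: 1
Result: 1


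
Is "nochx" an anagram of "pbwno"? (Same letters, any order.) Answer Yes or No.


String 1: 'pbwno' -> sorted: 'bnopw'
String 2: 'nochx' -> sorted: 'chnox'
Compare sorted forms: 'bnopw' != 'chnox'
Anagram: No


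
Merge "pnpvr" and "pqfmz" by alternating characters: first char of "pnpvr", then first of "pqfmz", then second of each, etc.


String 1: 'pnpvr'
String 2: 'pqfmz'
Operation: alternate characters
Pairs: 'p'+'p', 'n'+'q', 'p'+'f', 'v'+'m', 'r'+'z'
Result: ppnqpfvmrz


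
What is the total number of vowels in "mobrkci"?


Input string: 'mobrkci'
Operation: count vowels (a, e, i, o, u)
Scan: s[0]='m', s[1]='o' (vowel), s[2]='b', s[3]='r', s[4]='k', s[5]='c', s[6]='i' (vowel)
Vowels found: 2
Result: 2


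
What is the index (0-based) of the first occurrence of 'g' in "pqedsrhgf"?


Input string: 'pqedsrhgf'
Target: 'g'
Scanning left to right: s[0]='p', s[1]='q', s[2]='e', s[3]='d', s[4]='s', s[5]='r', s[6]='h', s[7]='g'
First match at index: 7


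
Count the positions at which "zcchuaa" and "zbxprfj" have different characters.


String 1: 'zcchuaa'
String 2: 'zbxprfj'
Compare each position: pos 0: 'z'=='z', pos 1: 'c'!='b', pos 2: 'c'!='x', pos 3: 'h'!='p', pos 4: 'u'!='r', pos 5: 'a'!='f', pos 6: 'a'!='j'
Differing positions: 6
Hamming distance: 6


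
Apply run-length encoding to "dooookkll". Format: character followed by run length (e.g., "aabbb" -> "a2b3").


Input: 'dooookkll'
Operation: identify consecutive runs
Runs: 'd' -> d1, 'oooo' -> o4, 'kk' -> k2, 'll' -> l2
Encoded: d1o4k2l2


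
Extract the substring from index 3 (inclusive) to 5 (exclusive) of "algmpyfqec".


Input string: 'algmpyfqec'
Operation: slice [3:5]
Extract characters: s[3]='m', s[4]='p'
Result: mp


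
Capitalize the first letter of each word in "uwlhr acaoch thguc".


Input string: 'uwlhr acaoch thguc'
Operation: capitalize first letter of each word
Word transformations: 'uwlhr'->'Uwlhr', 'acaoch'->'Acaoch', 'thguc'->'Thguc'
Result: Uwlhr Acaoch Thguc


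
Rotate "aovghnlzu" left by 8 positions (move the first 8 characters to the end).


Input: 'aovghnlzu', shift = 8
Operation: split at index 8 and swap parts
Front part s[0:8] = 'aovghnlz'
Back part s[8:] = 'u'
Rotated = back + front = 'u' + 'aovghnlz'
Result: uaovghnlz


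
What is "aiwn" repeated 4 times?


Input string: 'aiwn'
Operation: repeat 4 times
Concatenation: 'aiwn' + 'aiwn' + 'aiwn' + 'aiwn'
Result: aiwnaiwnaiwnaiwn


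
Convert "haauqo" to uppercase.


Input string: 'haauqo'
Operation: convert each letter to uppercase
Mapping: 'h'->'H', 'a'->'A', 'a'->'A', 'u'->'U', 'q'->'Q', 'o'->'O'
Result: HAAUQO


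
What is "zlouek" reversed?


Input string: 'zlouek'
Operation: reverse character order
Original order: 'z' -> 'l' -> 'o' -> 'u' -> 'e' -> 'k'
Reversed order: 'k' -> 'e' -> 'u' -> 'o' -> 'l' -> 'z'
Result: keuolz


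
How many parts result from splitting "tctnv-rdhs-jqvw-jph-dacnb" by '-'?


Input string: 'tctnv-rdhs-jqvw-jph-dacnb'
Delimiter: '-'
Split result: 'tctnv', 'rdhs', 'jqvw', 'jph', 'dacnb'
Number of parts: 5


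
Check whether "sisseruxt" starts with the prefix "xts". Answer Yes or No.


Input string: 'sisseruxt'
Prefix to check: 'xts'
First 3 characters of input: 'sis'
Match: False
Result: No


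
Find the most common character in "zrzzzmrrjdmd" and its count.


Input: 'zrzzzmrrjdmd'
Operation: tally each character
Counts: 'd':2, 'j':1, 'm':2, 'r':3, 'z':4
Maximum: 'z' appears 4 times


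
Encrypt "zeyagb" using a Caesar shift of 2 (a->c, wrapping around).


Input: 'zeyagb', shift = 2
Operation: for each letter, (position + 2) mod 26
Mapping: 'z'(25+2=27, 27 mod 26=1)->'b', 'e'(4+2=6)->'g', 'y'(24+2=26, 26 mod 26=0)->'a', 'a'(0+2=2)->'c', 'g'(6+2=8)->'i', 'b'(1+2=3)->'d'
Result: bgacid


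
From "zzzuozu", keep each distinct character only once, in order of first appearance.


Input: 'zzzuozu'
Operation: keep first occurrence of each character
Scan: s[0]='z' new -> keep; s[1]='z' seen -> skip; s[2]='z' seen -> skip; s[3]='u' new -> keep; s[4]='o' new -> keep; s[5]='z' seen -> skip; s[6]='u' seen -> skip
Result: zuo


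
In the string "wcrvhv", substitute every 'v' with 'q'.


Input string: 'wcrvhv'
Operation: replace 'v' with 'q'
Positions of 'v': 3, 5
After replacement: wcrqhq


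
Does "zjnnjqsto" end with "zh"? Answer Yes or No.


Input string: 'zjnnjqsto'
Suffix to check: 'zh'
Last 2 characters of input: 'to'
Match: False
Result: No


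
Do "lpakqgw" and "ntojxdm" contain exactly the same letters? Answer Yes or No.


String 1: 'lpakqgw' -> sorted: 'agklpqw'
String 2: 'ntojxdm' -> sorted: 'djmnotx'
Compare sorted forms: 'agklpqw' != 'djmnotx'
Anagram: No


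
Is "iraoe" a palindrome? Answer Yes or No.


Input string: 'iraoe'
Reversed: 'eoari'
Compare pairs: s[0]='i' vs s[4]='e' (mismatch), s[1]='r' vs s[3]='o' (mismatch)
Palindrome: No


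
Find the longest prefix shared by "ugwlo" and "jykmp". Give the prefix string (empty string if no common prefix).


String 1: 'ugwlo'
String 2: 'jykmp'
Compare position by position:
pos 0: 'u' vs 'j' differ -> stop
Longest common prefix: "" (length 0)


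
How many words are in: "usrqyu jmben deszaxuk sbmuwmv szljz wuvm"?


Input string: 'usrqyu jmben deszaxuk sbmuwmv szljz wuvm'
Operation: split by spaces
Words found: 'usrqyu', 'jmben', 'deszaxuk', 'sbmuwmv', 'szljz', 'wuvm'
Word count: 6
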